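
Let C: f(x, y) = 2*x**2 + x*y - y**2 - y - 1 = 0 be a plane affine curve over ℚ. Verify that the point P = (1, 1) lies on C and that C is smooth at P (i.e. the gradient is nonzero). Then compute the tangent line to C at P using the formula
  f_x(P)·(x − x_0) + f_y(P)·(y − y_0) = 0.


Tangent line at P: 5*x - 2*y - 3 = 0.

Step 1: f(1, 1) = 0, so P lies on C.
Step 2: partial derivatives
  f_x(x, y) = 4*x + y, f_y(x, y) = x - 2*y - 1.
  f_x(P) = 5, f_y(P) = -2 (gradient nonzero, so P is smooth).
Step 3: tangent line at P: 5·(x − 1) + -2·(y − 1) = 0.
Expanding: 5*x - 2*y - 3 = 0.


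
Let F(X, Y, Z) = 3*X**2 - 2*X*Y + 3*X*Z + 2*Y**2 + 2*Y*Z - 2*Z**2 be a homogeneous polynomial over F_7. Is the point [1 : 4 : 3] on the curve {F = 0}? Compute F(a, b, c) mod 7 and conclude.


F(1,4,3) ≡ 0 (mod 7); P is on the curve.

Evaluate F(1, 4, 3) term-by-term (mod 7).
  3*X**2 ↦ 3·1·1·1 = 3
  -2*X*Y ↦ -2·1·4·1 = -8
  3*X*Z ↦ 3·1·1·3 = 9
  2*Y**2 ↦ 2·1·16·1 = 32
  2*Y*Z ↦ 2·1·4·3 = 24
  -2*Z**2 ↦ -2·1·1·9 = -18
Sum: F(1, 4, 3) = (3) + (-8) + (9) + (32) + (24) + (-18) = 42.
Reducing mod 7: 42 ≡ 0 (mod 7).
Since F(a, b, c) ≡ 0 (mod 7), P lies on the curve.


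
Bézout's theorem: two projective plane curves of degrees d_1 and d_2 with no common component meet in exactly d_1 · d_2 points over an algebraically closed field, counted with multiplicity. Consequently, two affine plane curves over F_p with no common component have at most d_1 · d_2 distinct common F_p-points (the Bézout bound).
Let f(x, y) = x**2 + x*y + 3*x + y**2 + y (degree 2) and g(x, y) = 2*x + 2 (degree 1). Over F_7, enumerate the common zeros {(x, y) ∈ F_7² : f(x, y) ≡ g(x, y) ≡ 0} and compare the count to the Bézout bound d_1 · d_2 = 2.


Common zeros: {(6, 3), (6, 4)}; count = 2; Bézout bound = 2.

deg(f) = 2, deg(g) = 1, so Bézout bound = 2.
Scan x ∈ F_7. For each x, list the y ∈ F_7 with f(x, y) ≡ 0 and those with g(x, y) ≡ 0 (mod 7); the common zeros in that column are the intersection.
  x = 0: f ≡ 0 at y ∈ {0, 6}; g ≡ 0 at y ∈ ∅; common: ∅.
  x = 1: f ≡ 0 at y ∈ {1, 4}; g ≡ 0 at y ∈ ∅; common: ∅.
  x = 2: f ≡ 0 at y ∈ {1, 3}; g ≡ 0 at y ∈ ∅; common: ∅.
  x = 3: f ≡ 0 at y ∈ {5}; g ≡ 0 at y ∈ ∅; common: ∅.
  x = 4: f ≡ 0 at y ∈ {0, 2}; g ≡ 0 at y ∈ ∅; common: ∅.
  x = 5: f ≡ 0 at y ∈ {2, 6}; g ≡ 0 at y ∈ ∅; common: ∅.
  x = 6: f ≡ 0 at y ∈ {3, 4}; g ≡ 0 at y ∈ {0, 1, 2, 3, 4, 5, 6}; common: {3, 4}.
Collecting: common zeros = {(6, 3), (6, 4)}, so the count is 2.
Comparison with the Bézout bound: 2 ≤ 2 = deg(f)·deg(g), as expected for curves with no common component (the bound is attained).


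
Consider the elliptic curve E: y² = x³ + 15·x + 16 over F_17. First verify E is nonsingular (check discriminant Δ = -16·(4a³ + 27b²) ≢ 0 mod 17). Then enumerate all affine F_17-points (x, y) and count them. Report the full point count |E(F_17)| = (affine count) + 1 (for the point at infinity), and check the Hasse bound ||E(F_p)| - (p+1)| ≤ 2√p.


Affine points = {(0, 4), (0, 13), (1, 7), (1, 10), (4, 2), (4, 15), (6, 4), (6, 13), (8, 6), (8, 11), (9, 8), (9, 9), (11, 4), (11, 13), (16, 0)}; affine count = 15; |E(F_17)| = 16.

Discriminant check: Δ ∝ 4a³ + 27b² = 4·15³ + 27·16² = 4·3375 + 27·256 ≡ 12 (mod 17). Nonzero ⇒ E is nonsingular.
For each x ∈ F_17, compute rhs = x³ + 15·x + 16 mod 17, then count y ∈ F_17 with y² ≡ rhs.
  x = 0: rhs = 16, matching y values: 4, 13 (2 points).
  x = 1: rhs = 15, matching y values: 7, 10 (2 points).
  x = 2: rhs = 3, matching y values: none (0 points).
  x = 3: rhs = 3, matching y values: none (0 points).
  x = 4: rhs = 4, matching y values: 2, 15 (2 points).
  x = 5: rhs = 12, matching y values: none (0 points).
  x = 6: rhs = 16, matching y values: 4, 13 (2 points).
  x = 7: rhs = 5, matching y values: none (0 points).
  x = 8: rhs = 2, matching y values: 6, 11 (2 points).
  x = 9: rhs = 13, matching y values: 8, 9 (2 points).
  x = 10: rhs = 10, matching y values: none (0 points).
  x = 11: rhs = 16, matching y values: 4, 13 (2 points).
  x = 12: rhs = 3, matching y values: none (0 points).
  x = 13: rhs = 11, matching y values: none (0 points).
  x = 14: rhs = 12, matching y values: none (0 points).
  x = 15: rhs = 12, matching y values: none (0 points).
  x = 16: rhs = 0, matching y values: 0 (1 points).
Total affine count: 15.
Full point count |E(F_17)| = 15 + 1 = 16.
Hasse bound: |16 − (17+1)| = |-2| = 2 ≤ 2√17 ≈ 8.2462 ✓.


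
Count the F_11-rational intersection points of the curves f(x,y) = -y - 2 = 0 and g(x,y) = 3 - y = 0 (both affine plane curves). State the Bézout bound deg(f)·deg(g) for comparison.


Common zeros: ∅; count = 0; Bézout bound = 1.

deg(f) = 1, deg(g) = 1, so Bézout bound = 1.
Scan x ∈ F_11. For each x, list the y ∈ F_11 with f(x, y) ≡ 0 and those with g(x, y) ≡ 0 (mod 11); the common zeros in that column are the intersection.
  x = 0: f ≡ 0 at y ∈ {9}; g ≡ 0 at y ∈ {3}; common: ∅.
  x = 1: f ≡ 0 at y ∈ {9}; g ≡ 0 at y ∈ {3}; common: ∅.
  x = 2: f ≡ 0 at y ∈ {9}; g ≡ 0 at y ∈ {3}; common: ∅.
  x = 3: f ≡ 0 at y ∈ {9}; g ≡ 0 at y ∈ {3}; common: ∅.
  x = 4: f ≡ 0 at y ∈ {9}; g ≡ 0 at y ∈ {3}; common: ∅.
  x = 5: f ≡ 0 at y ∈ {9}; g ≡ 0 at y ∈ {3}; common: ∅.
  x = 6: f ≡ 0 at y ∈ {9}; g ≡ 0 at y ∈ {3}; common: ∅.
  x = 7: f ≡ 0 at y ∈ {9}; g ≡ 0 at y ∈ {3}; common: ∅.
  x = 8: f ≡ 0 at y ∈ {9}; g ≡ 0 at y ∈ {3}; common: ∅.
  x = 9: f ≡ 0 at y ∈ {9}; g ≡ 0 at y ∈ {3}; common: ∅.
  x = 10: f ≡ 0 at y ∈ {9}; g ≡ 0 at y ∈ {3}; common: ∅.
Collecting: common zeros = ∅, so the count is 0.
Comparison with the Bézout bound: 0 ≤ 1 = deg(f)·deg(g), as expected for curves with no common component (the affine F_11-count falls short of the bound because intersections may lie at infinity, over extension fields, or carry multiplicity).


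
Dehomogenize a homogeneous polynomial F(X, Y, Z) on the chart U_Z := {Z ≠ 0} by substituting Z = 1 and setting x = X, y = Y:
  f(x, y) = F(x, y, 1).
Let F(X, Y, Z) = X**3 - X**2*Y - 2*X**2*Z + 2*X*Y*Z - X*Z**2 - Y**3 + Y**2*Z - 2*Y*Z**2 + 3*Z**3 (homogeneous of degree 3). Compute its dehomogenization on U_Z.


f(x, y) = x**3 - x**2*y - 2*x**2 + 2*x*y - x - y**3 + y**2 - 2*y + 3

On U_Z we set Z = 1. Each monomial c·X^i·Y^j·Z^k in F becomes c·x^i·y^j·1^k = c·x^i·y^j.
Substituting Z = 1: F(X, Y, 1) = x**3 - x**2*y - 2*x**2 + 2*x*y - x - y**3 + y**2 - 2*y + 3.
Note: deg(f) ≤ deg(F) = 3; strict inequality happens when F is divisible by Z (lost terms).


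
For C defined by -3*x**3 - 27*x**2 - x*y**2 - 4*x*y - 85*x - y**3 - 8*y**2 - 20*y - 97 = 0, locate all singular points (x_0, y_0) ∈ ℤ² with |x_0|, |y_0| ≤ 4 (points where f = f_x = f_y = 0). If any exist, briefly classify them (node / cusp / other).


Singular points: {(-3, -2)}; classification: cusp.

Compute partial derivatives:
  f_x = -9*x**2 - 54*x - y**2 - 4*y - 85.
  f_y = -2*x*y - 4*x - 3*y**2 - 16*y - 20.
Scan x_0 ∈ {−4, ..., 4}. For each x_0, f_y(x_0, y) is a polynomial in y; find its integer roots y ∈ {−4, ..., 4}, then test f_x and f at those candidates.
  x = -4: f_y(-4, y) = -3*y**2 - 8*y - 4; vanishes at y ∈ {-2}. (-4, -2): f_x = -9 ≠ 0.
  x = -3: f_y(-3, y) = -3*y**2 - 10*y - 8; vanishes at y ∈ {-2}. (-3, -2): f_x = 0, f = 0 — SINGULAR.
  x = -2: f_y(-2, y) = -3*y**2 - 12*y - 12; vanishes at y ∈ {-2}. (-2, -2): f_x = -9 ≠ 0.
  x = -1: f_y(-1, y) = -3*y**2 - 14*y - 16; vanishes at y ∈ {-2}. (-1, -2): f_x = -36 ≠ 0.
  x = 0: f_y(0, y) = -3*y**2 - 16*y - 20; vanishes at y ∈ {-2}. (0, -2): f_x = -81 ≠ 0.
  x = 1: f_y(1, y) = -3*y**2 - 18*y - 24; vanishes at y ∈ {-4, -2}. (1, -4): f_x = -148 ≠ 0; (1, -2): f_x = -144 ≠ 0.
  x = 2: f_y(2, y) = -3*y**2 - 20*y - 28; vanishes at y ∈ {-2}. (2, -2): f_x = -225 ≠ 0.
  x = 3: f_y(3, y) = -3*y**2 - 22*y - 32; vanishes at y ∈ {-2}. (3, -2): f_x = -324 ≠ 0.
  x = 4: f_y(4, y) = -3*y**2 - 24*y - 36; vanishes at y ∈ {-2}. (4, -2): f_x = -441 ≠ 0.
Only singular point on the grid: (-3, -2).
Classify: substitute x = -3 + u, y = -2 + v and expand: f = -3*u**3 - u*v**2 - v**3 + v**2.
No constant or linear terms (consistent with a singular point). Quadratic part: v**2. Cubic part: -3*u**3 - u*v**2 - v**3.
The quadratic part v**2 is a perfect square, so there is a single (double) tangent line v = 0, i.e. y = -2. Restricting the cubic part to that line (v = 0) leaves -3*u**3 ≠ 0, so f is not divisible by v and the branch is v² ≈ 3*u**3 to lowest order — this is a cusp.
Classification: cusp.


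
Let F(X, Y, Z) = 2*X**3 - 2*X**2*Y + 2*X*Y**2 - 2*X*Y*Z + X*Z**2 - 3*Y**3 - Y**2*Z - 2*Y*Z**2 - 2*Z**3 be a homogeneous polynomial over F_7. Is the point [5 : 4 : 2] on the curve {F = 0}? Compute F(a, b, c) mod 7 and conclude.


F(5,4,2) ≡ 4 (mod 7); P is NOT on the curve.

Evaluate F(5, 4, 2) term-by-term (mod 7).
  2*X**3 ↦ 2·125·1·1 = 250
  -2*X**2*Y ↦ -2·25·4·1 = -200
  2*X*Y**2 ↦ 2·5·16·1 = 160
  -2*X*Y*Z ↦ -2·5·4·2 = -80
  X*Z**2 ↦ 1·5·1·4 = 20
  -3*Y**3 ↦ -3·1·64·1 = -192
  -Y**2*Z ↦ -1·1·16·2 = -32
  -2*Y*Z**2 ↦ -2·1·4·4 = -32
  -2*Z**3 ↦ -2·1·1·8 = -16
Sum: F(5, 4, 2) = (250) + (-200) + (160) + (-80) + (20) + (-192) + (-32) + (-32) + (-16) = -122.
Reducing mod 7: -122 ≡ 4 (mod 7).
Since F(a, b, c) ≡ 4 ≠ 0 (mod 7), P does NOT lie on the curve.


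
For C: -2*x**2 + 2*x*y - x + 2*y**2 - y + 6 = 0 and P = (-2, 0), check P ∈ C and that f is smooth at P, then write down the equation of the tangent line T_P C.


Tangent line at P: 7*x - 5*y + 14 = 0.

Step 1: f(-2, 0) = 0, so P lies on C.
Step 2: partial derivatives
  f_x(x, y) = -4*x + 2*y - 1, f_y(x, y) = 2*x + 4*y - 1.
  f_x(P) = 7, f_y(P) = -5 (gradient nonzero, so P is smooth).
Step 3: tangent line at P: 7·(x − -2) + -5·(y − 0) = 0.
Expanding: 7*x - 5*y + 14 = 0.


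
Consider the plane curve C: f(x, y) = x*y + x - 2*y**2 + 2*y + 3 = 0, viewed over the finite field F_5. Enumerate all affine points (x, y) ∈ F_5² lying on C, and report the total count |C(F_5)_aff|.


Affine F_5-points: {(1, 1), (1, 3), (2, 0), (2, 2)}; count = 4.

For each of the 25 pairs (x, y) ∈ F_5², evaluate f(x, y) mod 5. Record the zeros.
  x = 0: [0↦3, 1↦3, 2↦4, 3↦1, 4↦4]  zeros at y ∈ ∅
  x = 1: [0↦4, 1↦0, 2↦2, 3↦0, 4↦4]  zeros at y ∈ {1, 3}
  x = 2: [0↦0, 1↦2, 2↦0, 3↦4, 4↦4]  zeros at y ∈ {0, 2}
  x = 3: [0↦1, 1↦4, 2↦3, 3↦3, 4↦4]  zeros at y ∈ ∅
  x = 4: [0↦2, 1↦1, 2↦1, 3↦2, 4↦4]  zeros at y ∈ ∅
Collecting zeros: affine points = {(1, 1), (1, 3), (2, 0), (2, 2)}.
Total count |C(F_5)_aff| = 4.


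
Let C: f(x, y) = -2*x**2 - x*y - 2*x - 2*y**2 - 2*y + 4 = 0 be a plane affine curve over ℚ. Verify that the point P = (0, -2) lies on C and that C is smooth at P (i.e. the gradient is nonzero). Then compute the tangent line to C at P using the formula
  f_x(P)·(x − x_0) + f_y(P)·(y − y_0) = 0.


Tangent line at P: 6*y + 12 = 0.

Step 1: f(0, -2) = 0, so P lies on C.
Step 2: partial derivatives
  f_x(x, y) = -4*x - y - 2, f_y(x, y) = -x - 4*y - 2.
  f_x(P) = 0, f_y(P) = 6 (gradient nonzero, so P is smooth).
Step 3: tangent line at P: 0·(x − 0) + 6·(y − -2) = 0.
Expanding: 6*y + 12 = 0.


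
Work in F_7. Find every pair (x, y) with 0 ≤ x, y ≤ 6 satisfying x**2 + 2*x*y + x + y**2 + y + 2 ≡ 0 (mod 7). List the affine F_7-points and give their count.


Affine F_7-points: {(0, 3), (1, 2), (2, 1), (3, 0), (4, 6), (5, 5), (6, 4)}; count = 7.

For each of the 49 pairs (x, y) ∈ F_7², evaluate f(x, y) mod 7. Record the zeros.
  x = 0: [0↦2, 1↦4, 2↦1, 3↦0, 4↦1, 5↦4, 6↦2]  zeros at y ∈ {3}
  x = 1: [0↦4, 1↦1, 2↦0, 3↦1, 4↦4, 5↦2, 6↦2]  zeros at y ∈ {2}
  x = 2: [0↦1, 1↦0, 2↦1, 3↦4, 4↦2, 5↦2, 6↦4]  zeros at y ∈ {1}
  x = 3: [0↦0, 1↦1, 2↦4, 3↦2, 4↦2, 5↦4, 6↦1]  zeros at y ∈ {0}
  x = 4: [0↦1, 1↦4, 2↦2, 3↦2, 4↦4, 5↦1, 6↦0]  zeros at y ∈ {6}
  x = 5: [0↦4, 1↦2, 2↦2, 3↦4, 4↦1, 5↦0, 6↦1]  zeros at y ∈ {5}
  x = 6: [0↦2, 1↦2, 2↦4, 3↦1, 4↦0, 5↦1, 6↦4]  zeros at y ∈ {4}
Collecting zeros: affine points = {(0, 3), (1, 2), (2, 1), (3, 0), (4, 6), (5, 5), (6, 4)}.
Total count |C(F_7)_aff| = 7.


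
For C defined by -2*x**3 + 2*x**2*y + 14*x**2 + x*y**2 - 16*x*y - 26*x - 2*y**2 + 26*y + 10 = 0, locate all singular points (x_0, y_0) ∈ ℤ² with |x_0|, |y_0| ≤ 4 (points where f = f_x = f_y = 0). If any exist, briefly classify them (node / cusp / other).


Singular points: {(3, 2)}; classification: cusp.

Compute partial derivatives:
  f_x = -6*x**2 + 4*x*y + 28*x + y**2 - 16*y - 26.
  f_y = 2*x**2 + 2*x*y - 16*x - 4*y + 26.
Scan x_0 ∈ {−4, ..., 4}. For each x_0, f_y(x_0, y) is a polynomial in y; find its integer roots y ∈ {−4, ..., 4}, then test f_x and f at those candidates.
  x = -4: f_y(-4, y) = 122 - 12*y; no integer root y with |y| ≤ 4.
  x = -3: f_y(-3, y) = 92 - 10*y; no integer root y with |y| ≤ 4.
  x = -2: f_y(-2, y) = 66 - 8*y; no integer root y with |y| ≤ 4.
  x = -1: f_y(-1, y) = 44 - 6*y; no integer root y with |y| ≤ 4.
  x = 0: f_y(0, y) = 26 - 4*y; no integer root y with |y| ≤ 4.
  x = 1: f_y(1, y) = 12 - 2*y; no integer root y with |y| ≤ 4.
  x = 2: f_y(2, y) = 2; no integer root y with |y| ≤ 4.
  x = 3: f_y(3, y) = 2*y - 4; vanishes at y ∈ {2}. (3, 2): f_x = 0, f = 0 — SINGULAR.
  x = 4: f_y(4, y) = 4*y - 6; no integer root y with |y| ≤ 4.
Only singular point on the grid: (3, 2).
Classify: substitute x = 3 + u, y = 2 + v and expand: f = -2*u**3 + 2*u**2*v + u*v**2 + v**2.
No constant or linear terms (consistent with a singular point). Quadratic part: v**2. Cubic part: -2*u**3 + 2*u**2*v + u*v**2.
The quadratic part v**2 is a perfect square, so there is a single (double) tangent line v = 0, i.e. y = 2. Restricting the cubic part to that line (v = 0) leaves -2*u**3 ≠ 0, so f is not divisible by v and the branch is v² ≈ 2*u**3 to lowest order — this is a cusp.
Classification: cusp.


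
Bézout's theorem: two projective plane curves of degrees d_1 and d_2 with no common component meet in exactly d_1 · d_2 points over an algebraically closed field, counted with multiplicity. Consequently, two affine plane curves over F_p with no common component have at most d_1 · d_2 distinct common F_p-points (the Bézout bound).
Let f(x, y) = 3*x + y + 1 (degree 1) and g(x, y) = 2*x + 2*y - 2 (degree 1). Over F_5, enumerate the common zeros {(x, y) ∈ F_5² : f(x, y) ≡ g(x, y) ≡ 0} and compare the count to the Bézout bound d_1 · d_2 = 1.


Common zeros: {(4, 2)}; count = 1; Bézout bound = 1.

deg(f) = 1, deg(g) = 1, so Bézout bound = 1.
Scan x ∈ F_5. For each x, list the y ∈ F_5 with f(x, y) ≡ 0 and those with g(x, y) ≡ 0 (mod 5); the common zeros in that column are the intersection.
  x = 0: f ≡ 0 at y ∈ {4}; g ≡ 0 at y ∈ {1}; common: ∅.
  x = 1: f ≡ 0 at y ∈ {1}; g ≡ 0 at y ∈ {0}; common: ∅.
  x = 2: f ≡ 0 at y ∈ {3}; g ≡ 0 at y ∈ {4}; common: ∅.
  x = 3: f ≡ 0 at y ∈ {0}; g ≡ 0 at y ∈ {3}; common: ∅.
  x = 4: f ≡ 0 at y ∈ {2}; g ≡ 0 at y ∈ {2}; common: {2}.
Collecting: common zeros = {(4, 2)}, so the count is 1.
Comparison with the Bézout bound: 1 ≤ 1 = deg(f)·deg(g), as expected for curves with no common component (the bound is attained).


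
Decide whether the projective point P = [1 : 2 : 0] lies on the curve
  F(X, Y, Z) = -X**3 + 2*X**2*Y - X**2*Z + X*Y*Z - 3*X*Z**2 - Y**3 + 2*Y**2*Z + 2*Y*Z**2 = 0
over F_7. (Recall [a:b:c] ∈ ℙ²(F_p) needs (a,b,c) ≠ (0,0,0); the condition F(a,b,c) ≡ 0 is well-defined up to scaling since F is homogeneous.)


F(1,2,0) ≡ 2 (mod 7); P is NOT on the curve.

Evaluate F(1, 2, 0) term-by-term (mod 7).
  -X**3 ↦ -1·1·1·1 = -1
  2*X**2*Y ↦ 2·1·2·1 = 4
  -X**2*Z ↦ -1·1·1·0 = 0
  X*Y*Z ↦ 1·1·2·0 = 0
  -3*X*Z**2 ↦ -3·1·1·0 = 0
  -Y**3 ↦ -1·1·8·1 = -8
  2*Y**2*Z ↦ 2·1·4·0 = 0
  2*Y*Z**2 ↦ 2·1·2·0 = 0
Sum: F(1, 2, 0) = (-1) + (4) + (0) + (0) + (0) + (-8) + (0) + (0) = -5.
Reducing mod 7: -5 ≡ 2 (mod 7).
Since F(a, b, c) ≡ 2 ≠ 0 (mod 7), P does NOT lie on the curve.


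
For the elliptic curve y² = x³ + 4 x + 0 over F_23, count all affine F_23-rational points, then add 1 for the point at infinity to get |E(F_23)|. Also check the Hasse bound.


Affine points = {(0, 0), (2, 4), (2, 19), (3, 4), (3, 19), (7, 7), (7, 16), (9, 11), (9, 12), (11, 8), (11, 15), (13, 8), (13, 15), (15, 10), (15, 13), (17, 6), (17, 17), (18, 4), (18, 19), (19, 9), (19, 14), (22, 8), (22, 15)}; affine count = 23; |E(F_23)| = 24.

Discriminant check: Δ ∝ 4a³ + 27b² = 4·4³ + 27·0² = 4·64 + 27·0 ≡ 3 (mod 23). Nonzero ⇒ E is nonsingular.
For each x ∈ F_23, compute rhs = x³ + 4·x + 0 mod 23, then count y ∈ F_23 with y² ≡ rhs.
  x = 0: rhs = 0, matching y values: 0 (1 points).
  x = 1: rhs = 5, matching y values: none (0 points).
  x = 2: rhs = 16, matching y values: 4, 19 (2 points).
  x = 3: rhs = 16, matching y values: 4, 19 (2 points).
  x = 4: rhs = 11, matching y values: none (0 points).
  x = 5: rhs = 7, matching y values: none (0 points).
  x = 6: rhs = 10, matching y values: none (0 points).
  x = 7: rhs = 3, matching y values: 7, 16 (2 points).
  x = 8: rhs = 15, matching y values: none (0 points).
  x = 9: rhs = 6, matching y values: 11, 12 (2 points).
  x = 10: rhs = 5, matching y values: none (0 points).
  x = 11: rhs = 18, matching y values: 8, 15 (2 points).
  x = 12: rhs = 5, matching y values: none (0 points).
  x = 13: rhs = 18, matching y values: 8, 15 (2 points).
  x = 14: rhs = 17, matching y values: none (0 points).
  x = 15: rhs = 8, matching y values: 10, 13 (2 points).
  x = 16: rhs = 20, matching y values: none (0 points).
  x = 17: rhs = 13, matching y values: 6, 17 (2 points).
  x = 18: rhs = 16, matching y values: 4, 19 (2 points).
  x = 19: rhs = 12, matching y values: 9, 14 (2 points).
  x = 20: rhs = 7, matching y values: none (0 points).
  x = 21: rhs = 7, matching y values: none (0 points).
  x = 22: rhs = 18, matching y values: 8, 15 (2 points).
Total affine count: 23.
Full point count |E(F_23)| = 23 + 1 = 24.
Hasse bound: |24 − (23+1)| = |0| = 0 ≤ 2√23 ≈ 9.5917 ✓.


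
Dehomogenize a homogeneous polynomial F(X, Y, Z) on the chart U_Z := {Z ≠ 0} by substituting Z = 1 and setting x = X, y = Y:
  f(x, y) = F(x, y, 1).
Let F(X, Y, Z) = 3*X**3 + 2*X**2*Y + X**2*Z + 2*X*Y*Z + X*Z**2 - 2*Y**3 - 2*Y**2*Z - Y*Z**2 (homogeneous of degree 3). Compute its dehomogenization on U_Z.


f(x, y) = 3*x**3 + 2*x**2*y + x**2 + 2*x*y + x - 2*y**3 - 2*y**2 - y

On U_Z we set Z = 1. Each monomial c·X^i·Y^j·Z^k in F becomes c·x^i·y^j·1^k = c·x^i·y^j.
Substituting Z = 1: F(X, Y, 1) = 3*x**3 + 2*x**2*y + x**2 + 2*x*y + x - 2*y**3 - 2*y**2 - y.
Note: deg(f) ≤ deg(F) = 3; strict inequality happens when F is divisible by Z (lost terms).


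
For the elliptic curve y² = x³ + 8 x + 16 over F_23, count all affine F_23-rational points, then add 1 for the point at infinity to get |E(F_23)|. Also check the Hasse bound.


Affine points = {(0, 4), (0, 19), (1, 5), (1, 18), (6, 2), (6, 21), (7, 1), (7, 22), (9, 9), (9, 14), (11, 3), (11, 20), (12, 0), (16, 10), (16, 13), (18, 9), (18, 14), (19, 9), (19, 14)}; affine count = 19; |E(F_23)| = 20.

Discriminant check: Δ ∝ 4a³ + 27b² = 4·8³ + 27·16² = 4·512 + 27·256 ≡ 13 (mod 23). Nonzero ⇒ E is nonsingular.
For each x ∈ F_23, compute rhs = x³ + 8·x + 16 mod 23, then count y ∈ F_23 with y² ≡ rhs.
  x = 0: rhs = 16, matching y values: 4, 19 (2 points).
  x = 1: rhs = 2, matching y values: 5, 18 (2 points).
  x = 2: rhs = 17, matching y values: none (0 points).
  x = 3: rhs = 21, matching y values: none (0 points).
  x = 4: rhs = 20, matching y values: none (0 points).
  x = 5: rhs = 20, matching y values: none (0 points).
  x = 6: rhs = 4, matching y values: 2, 21 (2 points).
  x = 7: rhs = 1, matching y values: 1, 22 (2 points).
  x = 8: rhs = 17, matching y values: none (0 points).
  x = 9: rhs = 12, matching y values: 9, 14 (2 points).
  x = 10: rhs = 15, matching y values: none (0 points).
  x = 11: rhs = 9, matching y values: 3, 20 (2 points).
  x = 12: rhs = 0, matching y values: 0 (1 points).
  x = 13: rhs = 17, matching y values: none (0 points).
  x = 14: rhs = 20, matching y values: none (0 points).
  x = 15: rhs = 15, matching y values: none (0 points).
  x = 16: rhs = 8, matching y values: 10, 13 (2 points).
  x = 17: rhs = 5, matching y values: none (0 points).
  x = 18: rhs = 12, matching y values: 9, 14 (2 points).
  x = 19: rhs = 12, matching y values: 9, 14 (2 points).
  x = 20: rhs = 11, matching y values: none (0 points).
  x = 21: rhs = 15, matching y values: none (0 points).
  x = 22: rhs = 7, matching y values: none (0 points).
Total affine count: 19.
Full point count |E(F_23)| = 19 + 1 = 20.
Hasse bound: |20 − (23+1)| = |-4| = 4 ≤ 2√23 ≈ 9.5917 ✓.


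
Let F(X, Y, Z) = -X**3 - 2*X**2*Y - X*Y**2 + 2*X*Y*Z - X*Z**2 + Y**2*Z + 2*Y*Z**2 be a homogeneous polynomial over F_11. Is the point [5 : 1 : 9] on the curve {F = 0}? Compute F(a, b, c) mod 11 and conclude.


F(5,1,9) ≡ 6 (mod 11); P is NOT on the curve.

Evaluate F(5, 1, 9) term-by-term (mod 11).
  -X**3 ↦ -1·125·1·1 = -125
  -2*X**2*Y ↦ -2·25·1·1 = -50
  -X*Y**2 ↦ -1·5·1·1 = -5
  2*X*Y*Z ↦ 2·5·1·9 = 90
  -X*Z**2 ↦ -1·5·1·81 = -405
  Y**2*Z ↦ 1·1·1·9 = 9
  2*Y*Z**2 ↦ 2·1·1·81 = 162
Sum: F(5, 1, 9) = (-125) + (-50) + (-5) + (90) + (-405) + (9) + (162) = -324.
Reducing mod 11: -324 ≡ 6 (mod 11).
Since F(a, b, c) ≡ 6 ≠ 0 (mod 11), P does NOT lie on the curve.


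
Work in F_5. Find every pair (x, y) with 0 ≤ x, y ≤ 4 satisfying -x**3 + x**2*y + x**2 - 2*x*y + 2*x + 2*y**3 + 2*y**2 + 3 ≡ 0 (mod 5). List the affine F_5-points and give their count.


Affine F_5-points: {(0, 3), (1, 0), (2, 3), (4, 1), (4, 4)}; count = 5.

For each of the 25 pairs (x, y) ∈ F_5², evaluate f(x, y) mod 5. Record the zeros.
  x = 0: [0↦3, 1↦2, 2↦2, 3↦0, 4↦3]  zeros at y ∈ {3}
  x = 1: [0↦0, 1↦3, 2↦2, 3↦4, 4↦1]  zeros at y ∈ {0}
  x = 2: [0↦3, 1↦2, 2↦2, 3↦0, 4↦3]  zeros at y ∈ {3}
  x = 3: [0↦1, 1↦3, 2↦1, 3↦2, 4↦3]  zeros at y ∈ ∅
  x = 4: [0↦3, 1↦0, 2↦3, 3↦4, 4↦0]  zeros at y ∈ {1, 4}
Collecting zeros: affine points = {(0, 3), (1, 0), (2, 3), (4, 1), (4, 4)}.
Total count |C(F_5)_aff| = 5.


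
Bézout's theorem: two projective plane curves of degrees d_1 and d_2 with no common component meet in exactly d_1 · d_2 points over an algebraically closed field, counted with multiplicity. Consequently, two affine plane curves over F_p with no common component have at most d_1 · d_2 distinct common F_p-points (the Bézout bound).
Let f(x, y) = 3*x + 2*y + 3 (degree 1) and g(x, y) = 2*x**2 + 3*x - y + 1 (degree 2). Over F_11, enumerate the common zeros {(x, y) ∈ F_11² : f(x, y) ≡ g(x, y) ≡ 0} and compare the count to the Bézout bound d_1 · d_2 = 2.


Common zeros: {(7, 10), (10, 0)}; count = 2; Bézout bound = 2.

deg(f) = 1, deg(g) = 2, so Bézout bound = 2.
Scan x ∈ F_11. For each x, list the y ∈ F_11 with f(x, y) ≡ 0 and those with g(x, y) ≡ 0 (mod 11); the common zeros in that column are the intersection.
  x = 0: f ≡ 0 at y ∈ {4}; g ≡ 0 at y ∈ {1}; common: ∅.
  x = 1: f ≡ 0 at y ∈ {8}; g ≡ 0 at y ∈ {6}; common: ∅.
  x = 2: f ≡ 0 at y ∈ {1}; g ≡ 0 at y ∈ {4}; common: ∅.
  x = 3: f ≡ 0 at y ∈ {5}; g ≡ 0 at y ∈ {6}; common: ∅.
  x = 4: f ≡ 0 at y ∈ {9}; g ≡ 0 at y ∈ {1}; common: ∅.
  x = 5: f ≡ 0 at y ∈ {2}; g ≡ 0 at y ∈ {0}; common: ∅.
  x = 6: f ≡ 0 at y ∈ {6}; g ≡ 0 at y ∈ {3}; common: ∅.
  x = 7: f ≡ 0 at y ∈ {10}; g ≡ 0 at y ∈ {10}; common: {10}.
  x = 8: f ≡ 0 at y ∈ {3}; g ≡ 0 at y ∈ {10}; common: ∅.
  x = 9: f ≡ 0 at y ∈ {7}; g ≡ 0 at y ∈ {3}; common: ∅.
  x = 10: f ≡ 0 at y ∈ {0}; g ≡ 0 at y ∈ {0}; common: {0}.
Collecting: common zeros = {(7, 10), (10, 0)}, so the count is 2.
Comparison with the Bézout bound: 2 ≤ 2 = deg(f)·deg(g), as expected for curves with no common component (the bound is attained).


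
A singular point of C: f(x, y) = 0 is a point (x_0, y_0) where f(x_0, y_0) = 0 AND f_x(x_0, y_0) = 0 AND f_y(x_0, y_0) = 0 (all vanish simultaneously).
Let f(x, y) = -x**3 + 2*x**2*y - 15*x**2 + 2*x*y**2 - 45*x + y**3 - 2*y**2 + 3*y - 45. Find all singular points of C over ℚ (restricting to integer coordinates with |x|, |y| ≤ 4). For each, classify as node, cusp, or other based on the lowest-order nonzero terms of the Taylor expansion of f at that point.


Singular points: {(-3, 3)}; classification: cusp.

Compute partial derivatives:
  f_x = -3*x**2 + 4*x*y - 30*x + 2*y**2 - 45.
  f_y = 2*x**2 + 4*x*y + 3*y**2 - 4*y + 3.
Scan x_0 ∈ {−4, ..., 4}. For each x_0, f_y(x_0, y) is a polynomial in y; find its integer roots y ∈ {−4, ..., 4}, then test f_x and f at those candidates.
  x = -4: f_y(-4, y) = 3*y**2 - 20*y + 35; no integer root y with |y| ≤ 4.
  x = -3: f_y(-3, y) = 3*y**2 - 16*y + 21; vanishes at y ∈ {3}. (-3, 3): f_x = 0, f = 0 — SINGULAR.
  x = -2: f_y(-2, y) = 3*y**2 - 12*y + 11; no integer root y with |y| ≤ 4.
  x = -1: f_y(-1, y) = 3*y**2 - 8*y + 5; vanishes at y ∈ {1}. (-1, 1): f_x = -20 ≠ 0.
  x = 0: f_y(0, y) = 3*y**2 - 4*y + 3; no integer root y with |y| ≤ 4.
  x = 1: f_y(1, y) = 3*y**2 + 5; no integer root y with |y| ≤ 4.
  x = 2: f_y(2, y) = 3*y**2 + 4*y + 11; no integer root y with |y| ≤ 4.
  x = 3: f_y(3, y) = 3*y**2 + 8*y + 21; no integer root y with |y| ≤ 4.
  x = 4: f_y(4, y) = 3*y**2 + 12*y + 35; no integer root y with |y| ≤ 4.
Only singular point on the grid: (-3, 3).
Classify: substitute x = -3 + u, y = 3 + v and expand: f = -u**3 + 2*u**2*v + 2*u*v**2 + v**3 + v**2.
No constant or linear terms (consistent with a singular point). Quadratic part: v**2. Cubic part: -u**3 + 2*u**2*v + 2*u*v**2 + v**3.
The quadratic part v**2 is a perfect square, so there is a single (double) tangent line v = 0, i.e. y = 3. Restricting the cubic part to that line (v = 0) leaves -u**3 ≠ 0, so f is not divisible by v and the branch is v² ≈ u**3 to lowest order — this is a cusp.
Classification: cusp.


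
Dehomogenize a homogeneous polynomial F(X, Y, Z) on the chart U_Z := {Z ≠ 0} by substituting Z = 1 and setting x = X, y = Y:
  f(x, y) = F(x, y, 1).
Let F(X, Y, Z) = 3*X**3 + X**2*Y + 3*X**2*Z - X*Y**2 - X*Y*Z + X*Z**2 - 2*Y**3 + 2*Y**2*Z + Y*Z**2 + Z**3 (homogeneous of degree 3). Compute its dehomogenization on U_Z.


f(x, y) = 3*x**3 + x**2*y + 3*x**2 - x*y**2 - x*y + x - 2*y**3 + 2*y**2 + y + 1

On U_Z we set Z = 1. Each monomial c·X^i·Y^j·Z^k in F becomes c·x^i·y^j·1^k = c·x^i·y^j.
Substituting Z = 1: F(X, Y, 1) = 3*x**3 + x**2*y + 3*x**2 - x*y**2 - x*y + x - 2*y**3 + 2*y**2 + y + 1.
Note: deg(f) ≤ deg(F) = 3; strict inequality happens when F is divisible by Z (lost terms).


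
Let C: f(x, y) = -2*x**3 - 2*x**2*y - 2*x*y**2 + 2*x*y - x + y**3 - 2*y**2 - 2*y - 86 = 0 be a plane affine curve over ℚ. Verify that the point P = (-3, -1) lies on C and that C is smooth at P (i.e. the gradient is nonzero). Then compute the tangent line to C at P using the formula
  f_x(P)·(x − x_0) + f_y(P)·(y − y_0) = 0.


Tangent line at P: -71*x - 31*y - 244 = 0.

Step 1: f(-3, -1) = 0, so P lies on C.
Step 2: partial derivatives
  f_x(x, y) = -6*x**2 - 4*x*y - 2*y**2 + 2*y - 1, f_y(x, y) = -2*x**2 - 4*x*y + 2*x + 3*y**2 - 4*y - 2.
  f_x(P) = -71, f_y(P) = -31 (gradient nonzero, so P is smooth).
Step 3: tangent line at P: -71·(x − -3) + -31·(y − -1) = 0.
Expanding: -71*x - 31*y - 244 = 0.


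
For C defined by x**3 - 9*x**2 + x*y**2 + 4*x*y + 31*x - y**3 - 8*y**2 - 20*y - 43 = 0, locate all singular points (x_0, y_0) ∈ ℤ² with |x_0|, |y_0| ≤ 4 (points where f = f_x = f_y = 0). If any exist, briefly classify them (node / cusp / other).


Singular points: {(3, -2)}; classification: cusp.

Compute partial derivatives:
  f_x = 3*x**2 - 18*x + y**2 + 4*y + 31.
  f_y = 2*x*y + 4*x - 3*y**2 - 16*y - 20.
Scan x_0 ∈ {−4, ..., 4}. For each x_0, f_y(x_0, y) is a polynomial in y; find its integer roots y ∈ {−4, ..., 4}, then test f_x and f at those candidates.
  x = -4: f_y(-4, y) = -3*y**2 - 24*y - 36; vanishes at y ∈ {-2}. (-4, -2): f_x = 147 ≠ 0.
  x = -3: f_y(-3, y) = -3*y**2 - 22*y - 32; vanishes at y ∈ {-2}. (-3, -2): f_x = 108 ≠ 0.
  x = -2: f_y(-2, y) = -3*y**2 - 20*y - 28; vanishes at y ∈ {-2}. (-2, -2): f_x = 75 ≠ 0.
  x = -1: f_y(-1, y) = -3*y**2 - 18*y - 24; vanishes at y ∈ {-4, -2}. (-1, -4): f_x = 52 ≠ 0; (-1, -2): f_x = 48 ≠ 0.
  x = 0: f_y(0, y) = -3*y**2 - 16*y - 20; vanishes at y ∈ {-2}. (0, -2): f_x = 27 ≠ 0.
  x = 1: f_y(1, y) = -3*y**2 - 14*y - 16; vanishes at y ∈ {-2}. (1, -2): f_x = 12 ≠ 0.
  x = 2: f_y(2, y) = -3*y**2 - 12*y - 12; vanishes at y ∈ {-2}. (2, -2): f_x = 3 ≠ 0.
  x = 3: f_y(3, y) = -3*y**2 - 10*y - 8; vanishes at y ∈ {-2}. (3, -2): f_x = 0, f = 0 — SINGULAR.
  x = 4: f_y(4, y) = -3*y**2 - 8*y - 4; vanishes at y ∈ {-2}. (4, -2): f_x = 3 ≠ 0.
Only singular point on the grid: (3, -2).
Classify: substitute x = 3 + u, y = -2 + v and expand: f = u**3 + u*v**2 - v**3 + v**2.
No constant or linear terms (consistent with a singular point). Quadratic part: v**2. Cubic part: u**3 + u*v**2 - v**3.
The quadratic part v**2 is a perfect square, so there is a single (double) tangent line v = 0, i.e. y = -2. Restricting the cubic part to that line (v = 0) leaves u**3 ≠ 0, so f is not divisible by v and the branch is v² ≈ -u**3 to lowest order — this is a cusp.
Classification: cusp.


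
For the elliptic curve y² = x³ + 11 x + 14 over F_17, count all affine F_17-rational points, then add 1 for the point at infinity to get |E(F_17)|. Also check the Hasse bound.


Affine points = {(1, 3), (1, 14), (7, 3), (7, 14), (8, 6), (8, 11), (9, 3), (9, 14), (10, 6), (10, 11), (11, 2), (11, 15), (12, 2), (12, 15), (13, 5), (13, 12), (15, 1), (15, 16), (16, 6), (16, 11)}; affine count = 20; |E(F_17)| = 21.

Discriminant check: Δ ∝ 4a³ + 27b² = 4·11³ + 27·14² = 4·1331 + 27·196 ≡ 8 (mod 17). Nonzero ⇒ E is nonsingular.
For each x ∈ F_17, compute rhs = x³ + 11·x + 14 mod 17, then count y ∈ F_17 with y² ≡ rhs.
  x = 0: rhs = 14, matching y values: none (0 points).
  x = 1: rhs = 9, matching y values: 3, 14 (2 points).
  x = 2: rhs = 10, matching y values: none (0 points).
  x = 3: rhs = 6, matching y values: none (0 points).
  x = 4: rhs = 3, matching y values: none (0 points).
  x = 5: rhs = 7, matching y values: none (0 points).
  x = 6: rhs = 7, matching y values: none (0 points).
  x = 7: rhs = 9, matching y values: 3, 14 (2 points).
  x = 8: rhs = 2, matching y values: 6, 11 (2 points).
  x = 9: rhs = 9, matching y values: 3, 14 (2 points).
  x = 10: rhs = 2, matching y values: 6, 11 (2 points).
  x = 11: rhs = 4, matching y values: 2, 15 (2 points).
  x = 12: rhs = 4, matching y values: 2, 15 (2 points).
  x = 13: rhs = 8, matching y values: 5, 12 (2 points).
  x = 14: rhs = 5, matching y values: none (0 points).
  x = 15: rhs = 1, matching y values: 1, 16 (2 points).
  x = 16: rhs = 2, matching y values: 6, 11 (2 points).
Total affine count: 20.
Full point count |E(F_17)| = 20 + 1 = 21.
Hasse bound: |21 − (17+1)| = |3| = 3 ≤ 2√17 ≈ 8.2462 ✓.


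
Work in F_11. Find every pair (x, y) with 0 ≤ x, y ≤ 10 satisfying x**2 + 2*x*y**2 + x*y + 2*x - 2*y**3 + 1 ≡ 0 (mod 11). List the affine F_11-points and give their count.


Affine F_11-points: {(0, 8), (1, 4), (4, 3), (5, 4), (5, 8), (6, 3), (10, 0)}; count = 7.

For each of the 121 pairs (x, y) ∈ F_11², evaluate f(x, y) mod 11. Record the zeros.
  x = 0: [0↦1, 1↦10, 2↦7, 3↦2, 4↦5, 5↦4, 6↦9, 7↦8, 8↦0, 9↦6, 10↦3]  zeros at y ∈ {8}
  x = 1: [0↦4, 1↦5, 2↦9, 3↦4, 4↦0, 5↦7, 6↦2, 7↦6, 8↦7, 9↦4, 10↦7]  zeros at y ∈ {4}
  x = 2: [0↦9, 1↦2, 2↦2, 3↦8, 4↦8, 5↦1, 6↦8, 7↦6, 8↦5, 9↦4, 10↦2]  zeros at y ∈ ∅
  x = 3: [0↦5, 1↦1, 2↦8, 3↦3, 4↦7, 5↦8, 6↦5, 7↦8, 8↦5, 9↦6, 10↦10]  zeros at y ∈ ∅
  x = 4: [0↦3, 1↦2, 2↦5, 3↦0, 4↦8, 5↦6, 6↦4, 7↦1, 8↦7, 9↦10, 10↦9]  zeros at y ∈ {3}
  x = 5: [0↦3, 1↦5, 2↦4, 3↦10, 4↦0, 5↦6, 6↦5, 7↦7, 8↦0, 9↦5, 10↦10]  zeros at y ∈ {4, 8}
  x = 6: [0↦5, 1↦10, 2↦5, 3↦0, 4↦5, 5↦8, 6↦8, 7↦4, 8↦6, 9↦2, 10↦2]  zeros at y ∈ {3}
  x = 7: [0↦9, 1↦6, 2↦8, 3↦3, 4↦1, 5↦1, 6↦2, 7↦3, 8↦3, 9↦1, 10↦7]  zeros at y ∈ ∅
  x = 8: [0↦4, 1↦4, 2↦2, 3↦8, 4↦10, 5↦7, 6↦9, 7↦4, 8↦2, 9↦2, 10↦3]  zeros at y ∈ ∅
  x = 9: [0↦1, 1↦4, 2↦9, 3↦4, 4↦10, 5↦4, 6↦7, 7↦7, 8↦3, 9↦5, 10↦1]  zeros at y ∈ ∅
  x = 10: [0↦0, 1↦6, 2↦7, 3↦2, 4↦1, 5↦3, 6↦7, 7↦1, 8↦6, 9↦10, 10↦1]  zeros at y ∈ {0}
Collecting zeros: affine points = {(0, 8), (1, 4), (4, 3), (5, 4), (5, 8), (6, 3), (10, 0)}.
Total count |C(F_11)_aff| = 7.


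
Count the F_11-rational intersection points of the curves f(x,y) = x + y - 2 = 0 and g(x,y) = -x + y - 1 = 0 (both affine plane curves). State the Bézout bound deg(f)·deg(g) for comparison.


Common zeros: {(6, 7)}; count = 1; Bézout bound = 1.

deg(f) = 1, deg(g) = 1, so Bézout bound = 1.
Scan x ∈ F_11. For each x, list the y ∈ F_11 with f(x, y) ≡ 0 and those with g(x, y) ≡ 0 (mod 11); the common zeros in that column are the intersection.
  x = 0: f ≡ 0 at y ∈ {2}; g ≡ 0 at y ∈ {1}; common: ∅.
  x = 1: f ≡ 0 at y ∈ {1}; g ≡ 0 at y ∈ {2}; common: ∅.
  x = 2: f ≡ 0 at y ∈ {0}; g ≡ 0 at y ∈ {3}; common: ∅.
  x = 3: f ≡ 0 at y ∈ {10}; g ≡ 0 at y ∈ {4}; common: ∅.
  x = 4: f ≡ 0 at y ∈ {9}; g ≡ 0 at y ∈ {5}; common: ∅.
  x = 5: f ≡ 0 at y ∈ {8}; g ≡ 0 at y ∈ {6}; common: ∅.
  x = 6: f ≡ 0 at y ∈ {7}; g ≡ 0 at y ∈ {7}; common: {7}.
  x = 7: f ≡ 0 at y ∈ {6}; g ≡ 0 at y ∈ {8}; common: ∅.
  x = 8: f ≡ 0 at y ∈ {5}; g ≡ 0 at y ∈ {9}; common: ∅.
  x = 9: f ≡ 0 at y ∈ {4}; g ≡ 0 at y ∈ {10}; common: ∅.
  x = 10: f ≡ 0 at y ∈ {3}; g ≡ 0 at y ∈ {0}; common: ∅.
Collecting: common zeros = {(6, 7)}, so the count is 1.
Comparison with the Bézout bound: 1 ≤ 1 = deg(f)·deg(g), as expected for curves with no common component (the bound is attained).


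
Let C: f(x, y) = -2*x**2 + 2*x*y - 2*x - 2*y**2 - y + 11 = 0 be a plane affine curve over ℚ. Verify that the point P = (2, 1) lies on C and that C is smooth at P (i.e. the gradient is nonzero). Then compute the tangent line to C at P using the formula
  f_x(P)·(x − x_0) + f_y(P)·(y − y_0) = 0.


Tangent line at P: -8*x - y + 17 = 0.

Step 1: f(2, 1) = 0, so P lies on C.
Step 2: partial derivatives
  f_x(x, y) = -4*x + 2*y - 2, f_y(x, y) = 2*x - 4*y - 1.
  f_x(P) = -8, f_y(P) = -1 (gradient nonzero, so P is smooth).
Step 3: tangent line at P: -8·(x − 2) + -1·(y − 1) = 0.
Expanding: -8*x - y + 17 = 0.


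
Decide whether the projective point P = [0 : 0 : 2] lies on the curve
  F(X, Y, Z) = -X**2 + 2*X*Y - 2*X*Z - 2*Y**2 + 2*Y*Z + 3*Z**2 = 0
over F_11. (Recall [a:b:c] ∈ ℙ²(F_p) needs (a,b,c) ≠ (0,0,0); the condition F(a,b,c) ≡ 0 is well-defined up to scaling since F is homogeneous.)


F(0,0,2) ≡ 1 (mod 11); P is NOT on the curve.

Evaluate F(0, 0, 2) term-by-term (mod 11).
  -X**2 ↦ -1·0·1·1 = 0
  2*X*Y ↦ 2·0·0·1 = 0
  -2*X*Z ↦ -2·0·1·2 = 0
  -2*Y**2 ↦ -2·1·0·1 = 0
  2*Y*Z ↦ 2·1·0·2 = 0
  3*Z**2 ↦ 3·1·1·4 = 12
Sum: F(0, 0, 2) = (0) + (0) + (0) + (0) + (0) + (12) = 12.
Reducing mod 11: 12 ≡ 1 (mod 11).
Since F(a, b, c) ≡ 1 ≠ 0 (mod 11), P does NOT lie on the curve.


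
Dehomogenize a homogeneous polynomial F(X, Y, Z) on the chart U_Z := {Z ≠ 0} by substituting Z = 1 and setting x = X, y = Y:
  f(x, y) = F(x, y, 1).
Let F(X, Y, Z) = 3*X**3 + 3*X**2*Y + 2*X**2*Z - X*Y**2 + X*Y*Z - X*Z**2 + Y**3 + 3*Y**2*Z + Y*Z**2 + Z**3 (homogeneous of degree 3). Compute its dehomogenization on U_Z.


f(x, y) = 3*x**3 + 3*x**2*y + 2*x**2 - x*y**2 + x*y - x + y**3 + 3*y**2 + y + 1

On U_Z we set Z = 1. Each monomial c·X^i·Y^j·Z^k in F becomes c·x^i·y^j·1^k = c·x^i·y^j.
Substituting Z = 1: F(X, Y, 1) = 3*x**3 + 3*x**2*y + 2*x**2 - x*y**2 + x*y - x + y**3 + 3*y**2 + y + 1.
Note: deg(f) ≤ deg(F) = 3; strict inequality happens when F is divisible by Z (lost terms).


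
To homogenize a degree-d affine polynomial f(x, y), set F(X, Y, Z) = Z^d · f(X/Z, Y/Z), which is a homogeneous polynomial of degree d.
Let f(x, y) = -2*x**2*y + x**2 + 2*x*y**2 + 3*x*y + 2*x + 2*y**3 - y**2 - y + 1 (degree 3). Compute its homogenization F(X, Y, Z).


F(X, Y, Z) = -2*X**2*Y + X**2*Z + 2*X*Y**2 + 3*X*Y*Z + 2*X*Z**2 + 2*Y**3 - Y**2*Z - Y*Z**2 + Z**3

deg(f) = 3.
Substitute x = X/Z, y = Y/Z into f, then multiply by Z^3.
  monomial -2·x^2·y^1 ↦ -2·X^2·Y^1·Z^0.
  monomial 1·x^2·y^0 ↦ 1·X^2·Y^0·Z^1.
  monomial 2·x^1·y^2 ↦ 2·X^1·Y^2·Z^0.
  monomial 3·x^1·y^1 ↦ 3·X^1·Y^1·Z^1.
  monomial 2·x^1·y^0 ↦ 2·X^1·Y^0·Z^2.
  monomial 2·x^0·y^3 ↦ 2·X^0·Y^3·Z^0.
  monomial -1·x^0·y^2 ↦ -1·X^0·Y^2·Z^1.
  monomial -1·x^0·y^1 ↦ -1·X^0·Y^1·Z^2.
  monomial 1·x^0·y^0 ↦ 1·X^0·Y^0·Z^3.
Collecting: F(X, Y, Z) = -2*X**2*Y + X**2*Z + 2*X*Y**2 + 3*X*Y*Z + 2*X*Z**2 + 2*Y**3 - Y**2*Z - Y*Z**2 + Z**3.


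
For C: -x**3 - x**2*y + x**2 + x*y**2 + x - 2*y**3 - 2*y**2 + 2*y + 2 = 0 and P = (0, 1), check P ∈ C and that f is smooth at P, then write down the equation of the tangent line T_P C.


Tangent line at P: 2*x - 8*y + 8 = 0.

Step 1: f(0, 1) = 0, so P lies on C.
Step 2: partial derivatives
  f_x(x, y) = -3*x**2 - 2*x*y + 2*x + y**2 + 1, f_y(x, y) = -x**2 + 2*x*y - 6*y**2 - 4*y + 2.
  f_x(P) = 2, f_y(P) = -8 (gradient nonzero, so P is smooth).
Step 3: tangent line at P: 2·(x − 0) + -8·(y − 1) = 0.
Expanding: 2*x - 8*y + 8 = 0.


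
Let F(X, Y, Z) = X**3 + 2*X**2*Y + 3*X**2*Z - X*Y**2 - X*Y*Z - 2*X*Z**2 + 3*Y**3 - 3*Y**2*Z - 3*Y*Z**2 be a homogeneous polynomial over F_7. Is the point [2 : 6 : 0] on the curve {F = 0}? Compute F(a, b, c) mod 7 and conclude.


F(2,6,0) ≡ 2 (mod 7); P is NOT on the curve.

Evaluate F(2, 6, 0) term-by-term (mod 7).
  X**3 ↦ 1·8·1·1 = 8
  2*X**2*Y ↦ 2·4·6·1 = 48
  3*X**2*Z ↦ 3·4·1·0 = 0
  -X*Y**2 ↦ -1·2·36·1 = -72
  -X*Y*Z ↦ -1·2·6·0 = 0
  -2*X*Z**2 ↦ -2·2·1·0 = 0
  3*Y**3 ↦ 3·1·216·1 = 648
  -3*Y**2*Z ↦ -3·1·36·0 = 0
  -3*Y*Z**2 ↦ -3·1·6·0 = 0
Sum: F(2, 6, 0) = (8) + (48) + (0) + (-72) + (0) + (0) + (648) + (0) + (0) = 632.
Reducing mod 7: 632 ≡ 2 (mod 7).
Since F(a, b, c) ≡ 2 ≠ 0 (mod 7), P does NOT lie on the curve.


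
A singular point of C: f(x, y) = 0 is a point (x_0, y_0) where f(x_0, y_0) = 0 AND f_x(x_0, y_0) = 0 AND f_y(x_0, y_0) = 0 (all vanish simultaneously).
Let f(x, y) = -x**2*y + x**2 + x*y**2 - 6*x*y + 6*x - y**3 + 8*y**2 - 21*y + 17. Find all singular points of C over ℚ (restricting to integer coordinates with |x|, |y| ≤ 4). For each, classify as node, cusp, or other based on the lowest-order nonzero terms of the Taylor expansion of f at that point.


Singular points: {(-1, 2)}; classification: node.

Compute partial derivatives:
  f_x = -2*x*y + 2*x + y**2 - 6*y + 6.
  f_y = -x**2 + 2*x*y - 6*x - 3*y**2 + 16*y - 21.
Scan x_0 ∈ {−4, ..., 4}. For each x_0, f_y(x_0, y) is a polynomial in y; find its integer roots y ∈ {−4, ..., 4}, then test f_x and f at those candidates.
  x = -4: f_y(-4, y) = -3*y**2 + 8*y - 13; no integer root y with |y| ≤ 4.
  x = -3: f_y(-3, y) = -3*y**2 + 10*y - 12; no integer root y with |y| ≤ 4.
  x = -2: f_y(-2, y) = -3*y**2 + 12*y - 13; no integer root y with |y| ≤ 4.
  x = -1: f_y(-1, y) = -3*y**2 + 14*y - 16; vanishes at y ∈ {2}. (-1, 2): f_x = 0, f = 0 — SINGULAR.
  x = 0: f_y(0, y) = -3*y**2 + 16*y - 21; vanishes at y ∈ {3}. (0, 3): f_x = -3 ≠ 0.
  x = 1: f_y(1, y) = -3*y**2 + 18*y - 28; no integer root y with |y| ≤ 4.
  x = 2: f_y(2, y) = -3*y**2 + 20*y - 37; no integer root y with |y| ≤ 4.
  x = 3: f_y(3, y) = -3*y**2 + 22*y - 48; no integer root y with |y| ≤ 4.
  x = 4: f_y(4, y) = -3*y**2 + 24*y - 61; no integer root y with |y| ≤ 4.
Only singular point on the grid: (-1, 2).
Classify: substitute x = -1 + u, y = 2 + v and expand: f = -u**2*v - u**2 + u*v**2 - v**3 + v**2.
No constant or linear terms (consistent with a singular point). Quadratic part: -u**2 + v**2. Cubic part: -u**2*v + u*v**2 - v**3.
The quadratic part v**2 - u**2 = (v − u)(v + u) splits into two distinct linear factors, so there are two distinct tangent lines y − 2 = ±(x − -1) — this is a node (ordinary double point).
Classification: node.
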